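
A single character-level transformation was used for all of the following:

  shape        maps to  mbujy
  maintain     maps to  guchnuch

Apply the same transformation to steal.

This is a Caesar cipher with shift 20.
On steal: s+20=m, t+20=n, e+20=y, a+20=u, l+20=f.

mnyuf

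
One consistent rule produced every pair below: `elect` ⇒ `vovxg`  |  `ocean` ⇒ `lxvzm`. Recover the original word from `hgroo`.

still

Each pair mirrors across the alphabet (e↔v, l↔o, e↔v): positions sum to 25. Letters are reflected about the middle of the alphabet (position → 25−position): Atbash.
Decoding hgroo: h↔s, g↔t, r↔i, o↔l, o↔l.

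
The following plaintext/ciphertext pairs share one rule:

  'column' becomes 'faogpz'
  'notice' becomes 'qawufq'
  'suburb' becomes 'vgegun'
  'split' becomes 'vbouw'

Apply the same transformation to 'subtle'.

A repeating key of period 2 is used — shifts +3, +12 over and over.
Applying it to subtle: s+3=v, u+12=g, b+3=e, t+12=f, l+3=o, e+12=q.

vgefoq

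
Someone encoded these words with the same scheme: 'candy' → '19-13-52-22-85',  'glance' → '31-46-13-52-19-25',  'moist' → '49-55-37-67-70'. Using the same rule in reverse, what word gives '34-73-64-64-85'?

c(#3)→19 and a(#1)→13: differences scale by 3, so n = 3·pos + 10. Each letter becomes 3×(its alphabet position, a=1..z=26) + 10.
Reversing it on 34-73-64-64-85: 34→(34−10)÷3=8=h, 73→(73−10)÷3=21=u, 64→(64−10)÷3=18=r, 64→(64−10)÷3=18=r, 85→(85−10)÷3=25=y.

hurry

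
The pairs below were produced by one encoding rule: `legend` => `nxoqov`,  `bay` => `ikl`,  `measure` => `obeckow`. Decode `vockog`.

weasel

The output letters match the input read backwards, each shifted +10: legend reversed is dnegel. Two steps: reverse the string, then apply a Caesar shift of +10.
Reversing it on vockog: shift back: v−10=l, o−10=e, c−10=s, k−10=a, o−10=e, g−10=w → lesaew; then reverse → weasel.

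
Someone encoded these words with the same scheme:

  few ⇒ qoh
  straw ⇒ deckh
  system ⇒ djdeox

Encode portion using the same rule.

Two shifts are in play — +10 for a/e/i/o/u, +11 for every other letter.
For portion: p(cons)+11=a, o(vowel)+10=y, r(cons)+11=c, t(cons)+11=e, i(vowel)+10=s, o(vowel)+10=y, n(cons)+11=y.

aycesyy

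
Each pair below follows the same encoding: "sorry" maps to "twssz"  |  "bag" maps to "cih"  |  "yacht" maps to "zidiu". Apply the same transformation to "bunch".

ccodi

The shift depends on letter class: consonant s→t is +1, but vowel o→w is +8. Vowels shift forward by 8 and consonants shift forward by 1.
Applying it to bunch: b(cons)+1=c, u(vowel)+8=c, n(cons)+1=o, c(cons)+1=d, h(cons)+1=i.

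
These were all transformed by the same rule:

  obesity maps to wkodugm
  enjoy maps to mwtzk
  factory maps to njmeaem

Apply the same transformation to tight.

In obesity: o→w is +8, b→k is +9, e→o is +10, s→d is +11 — the shift increases by 1 each position. The shift increases by 1 at each position, starting from +8: 8, 9, 10, ….
For tight: t+8=b, i+9=r, g+10=q, h+11=s, t+12=f.

brqsf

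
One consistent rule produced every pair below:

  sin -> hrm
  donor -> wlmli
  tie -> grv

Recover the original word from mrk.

nip

This is the alphabet-reversal cipher (Atbash): a becomes z, b becomes y, etc.
Reversing it on mrk: m↔n, r↔i, k↔p.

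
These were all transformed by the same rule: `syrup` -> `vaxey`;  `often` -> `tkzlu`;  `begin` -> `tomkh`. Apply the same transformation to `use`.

The output letters match the input read backwards, each shifted +6: syrup reversed is purys. Read the word backwards and shift each letter +6.
Applying it to use: reverse → esu; then shift: e+6=k, s+6=y, u+6=a.

kya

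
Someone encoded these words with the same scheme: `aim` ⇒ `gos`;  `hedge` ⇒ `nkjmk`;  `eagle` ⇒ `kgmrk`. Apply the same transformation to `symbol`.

yeshur

Compare letters: a→g is +6, i→o is +6, m→s is +6 — a constant shift. Every letter moves 6 places later in the alphabet, wrapping around z→a.
On symbol: s+6=y, y+6=e, m+6=s, b+6=h, o+6=u, l+6=r.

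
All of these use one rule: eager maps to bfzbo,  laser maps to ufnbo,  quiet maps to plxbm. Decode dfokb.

e(4)→b(1) and a(0)→f(5) fit y≡25x+5 (mod 26); the inverse of 25 mod 26 is 25. This is an affine cipher: with a=0,…,z=25, each position x becomes (25x+5) mod 26.
Decoding dfokb: d(3)→25·(3−5)≡2=c; f(5)→25·(5−5)≡0=a; o(14)→25·(14−5)≡17=r; k(10)→25·(10−5)≡21=v; b(1)→25·(1−5)≡4=e (all mod 26).

carve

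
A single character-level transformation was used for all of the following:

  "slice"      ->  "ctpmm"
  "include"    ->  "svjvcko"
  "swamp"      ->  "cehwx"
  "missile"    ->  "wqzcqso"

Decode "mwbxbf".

county

Shifts by position in slice: pos 0: s→c (+10), pos 1: l→t (+8), pos 2: i→p (+7), pos 3: c→m (+10), pos 4: e→m (+8) — repeating every 3. The shifts repeat in a cycle of length 3: positions 0,1,… shift by +10, +8, +7, then the pattern repeats.
Decoding mwbxbf: m−10=c, w−8=o, b−7=u, x−10=n, b−8=t, f−7=y.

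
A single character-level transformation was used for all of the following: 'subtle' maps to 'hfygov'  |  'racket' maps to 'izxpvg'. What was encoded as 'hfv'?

Each pair mirrors across the alphabet (s↔h, u↔f, b↔y): positions sum to 25. Letters are reflected about the middle of the alphabet (position → 25−position): Atbash.
Decoding hfv: h↔s, f↔u, v↔e.

sue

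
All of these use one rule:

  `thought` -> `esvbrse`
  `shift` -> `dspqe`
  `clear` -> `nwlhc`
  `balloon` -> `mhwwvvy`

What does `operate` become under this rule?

The rule splits by letter class: vowels +7, consonants +11.
For operate: o(vowel)+7=v, p(cons)+11=a, e(vowel)+7=l, r(cons)+11=c, a(vowel)+7=h, t(cons)+11=e, e(vowel)+7=l.

valchel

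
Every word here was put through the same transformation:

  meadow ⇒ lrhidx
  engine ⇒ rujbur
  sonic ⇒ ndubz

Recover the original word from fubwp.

unity

Each letter's alphabet position (a=0..z=25) is mapped through 9·x+7 mod 26 — an affine cipher.
Decoding fubwp: f(5)→3·(5−7)≡20=u; u(20)→3·(20−7)≡13=n; b(1)→3·(1−7)≡8=i; w(22)→3·(22−7)≡19=t; p(15)→3·(15−7)≡24=y (all mod 26).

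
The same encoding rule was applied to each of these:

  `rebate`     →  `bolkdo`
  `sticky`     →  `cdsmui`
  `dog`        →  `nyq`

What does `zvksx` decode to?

Each letter is shifted forward by 10 in the alphabet (a Caesar shift of +10).
Reversing it on zvksx: z−10=p, v−10=l, k−10=a, s−10=i, x−10=n.

plain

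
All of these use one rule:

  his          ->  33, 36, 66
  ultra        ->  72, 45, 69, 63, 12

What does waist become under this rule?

h(#8)→33 and i(#9)→36: differences scale by 3, so n = 3·pos + 9. With a=1..z=26, the number is 3·pos + 9.
Applying it to waist: w=23→78, a=1→12, i=9→36, s=19→66, t=20→69.

78, 12, 36, 66, 69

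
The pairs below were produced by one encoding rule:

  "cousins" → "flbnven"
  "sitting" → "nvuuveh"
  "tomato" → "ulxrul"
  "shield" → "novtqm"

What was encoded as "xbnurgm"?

mustard

c(2)→f(5) and o(14)→l(11) fit y≡7x+17 (mod 26); the inverse of 7 mod 26 is 15. Treating letters as 0–25, the rule is x ↦ 7x + 17 (mod 26).
Reversing it on xbnurgm: x(23)→15·(23−17)≡12=m; b(1)→15·(1−17)≡20=u; n(13)→15·(13−17)≡18=s; u(20)→15·(20−17)≡19=t; r(17)→15·(17−17)≡0=a; g(6)→15·(6−17)≡17=r; m(12)→15·(12−17)≡3=d (all mod 26).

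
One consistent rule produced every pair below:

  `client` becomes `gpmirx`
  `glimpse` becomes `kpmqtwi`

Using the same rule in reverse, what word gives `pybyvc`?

Compare letters: c→g is +4, l→p is +4, i→m is +4 — a constant shift. Every letter moves 4 places later in the alphabet, wrapping around z→a.
Undoing it on pybyvc: p−4=l, y−4=u, b−4=x, y−4=u, v−4=r, c−4=y.

luxury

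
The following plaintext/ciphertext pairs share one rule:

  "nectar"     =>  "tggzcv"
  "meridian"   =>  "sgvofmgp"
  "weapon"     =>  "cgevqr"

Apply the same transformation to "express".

A repeating key of period 3 is used — shifts +6, +2, +4 over and over.
For express: e+6=k, x+2=z, p+4=t, r+6=x, e+2=g, s+4=w, s+6=y.

kztxgwy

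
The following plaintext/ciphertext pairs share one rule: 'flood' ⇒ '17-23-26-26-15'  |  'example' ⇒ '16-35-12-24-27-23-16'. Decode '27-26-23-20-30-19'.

polish

f is letter #6 and maps to 17: an offset of 11. Letters become their 1-based position plus 11 (so a→12, b→13, …).
Reversing it on 27-26-23-20-30-19: 27→(27−11)÷1=16=p, 26→(26−11)÷1=15=o, 23→(23−11)÷1=12=l, 20→(20−11)÷1=9=i, 30→(30−11)÷1=19=s, 19→(19−11)÷1=8=h.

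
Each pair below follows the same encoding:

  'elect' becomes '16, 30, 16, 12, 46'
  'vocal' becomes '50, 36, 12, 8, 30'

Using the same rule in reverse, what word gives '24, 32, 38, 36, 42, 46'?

import

e(#5)→16 and l(#12)→30: differences scale by 2, so n = 2·pos + 6. Each letter becomes 2×(its alphabet position, a=1..z=26) + 6.
Decoding 24, 32, 38, 36, 42, 46: 24→(24−6)÷2=9=i, 32→(32−6)÷2=13=m, 38→(38−6)÷2=16=p, 36→(36−6)÷2=15=o, 42→(42−6)÷2=18=r, 46→(46−6)÷2=20=t.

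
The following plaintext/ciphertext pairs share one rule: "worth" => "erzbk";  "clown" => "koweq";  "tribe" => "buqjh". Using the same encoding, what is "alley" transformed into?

iotmb

A repeating key of period 3 is used — shifts +8, +3, +8 over and over.
For alley: a+8=i, l+3=o, l+8=t, e+8=m, y+3=b.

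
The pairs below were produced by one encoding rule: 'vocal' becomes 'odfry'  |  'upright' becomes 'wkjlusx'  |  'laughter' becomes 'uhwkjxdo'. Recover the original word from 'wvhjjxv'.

The word is reversed, then every letter is shifted forward by 3.
Decoding wvhjjxv: shift back: w−3=t, v−3=s, h−3=e, j−3=g, j−3=g, x−3=u, v−3=s → tseggus; then reverse → suggest.

suggest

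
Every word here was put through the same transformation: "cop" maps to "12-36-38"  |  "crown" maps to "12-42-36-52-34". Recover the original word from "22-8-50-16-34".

c(#3)→12 and o(#15)→36: differences scale by 2, so n = 2·pos + 6. The formula is n = 2×(alphabet index, a=1) + 6.
Undoing it on 22-8-50-16-34: 22→(22−6)÷2=8=h, 8→(8−6)÷2=1=a, 50→(50−6)÷2=22=v, 16→(16−6)÷2=5=e, 34→(34−6)÷2=14=n.

haven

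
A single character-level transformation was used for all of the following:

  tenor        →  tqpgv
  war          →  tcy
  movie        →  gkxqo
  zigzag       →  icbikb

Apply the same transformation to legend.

fpgign

The output letters match the input read backwards, each shifted +2: tenor reversed is ronet. Read the word backwards and shift each letter +2.
On legend: reverse → dnegel; then shift: d+2=f, n+2=p, e+2=g, g+2=i, e+2=g, l+2=n.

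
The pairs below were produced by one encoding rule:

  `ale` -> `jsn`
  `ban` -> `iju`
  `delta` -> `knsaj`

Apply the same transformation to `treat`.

The shift depends on letter class: consonant l→s is +7, but vowel a→j is +9. The rule splits by letter class: vowels +9, consonants +7.
Applying it to treat: t(cons)+7=a, r(cons)+7=y, e(vowel)+9=n, a(vowel)+9=j, t(cons)+7=a.

aynja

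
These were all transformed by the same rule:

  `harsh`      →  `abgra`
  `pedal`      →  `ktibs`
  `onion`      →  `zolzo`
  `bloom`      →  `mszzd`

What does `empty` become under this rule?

tdkcf

h(7)→a(0) and a(0)→b(1) fit y≡11x+1 (mod 26); the inverse of 11 mod 26 is 19. Each letter's alphabet position (a=0..z=25) is mapped through 11·x+1 mod 26 — an affine cipher.
Applying it to empty: e(4)→11·4+1≡19=t; m(12)→11·12+1≡3=d; p(15)→11·15+1≡10=k; t(19)→11·19+1≡2=c; y(24)→11·24+1≡5=f (all mod 26).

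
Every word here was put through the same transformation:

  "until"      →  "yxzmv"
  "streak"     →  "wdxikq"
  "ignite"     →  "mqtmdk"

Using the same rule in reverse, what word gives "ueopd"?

quilt

A repeating key of period 3 is used — shifts +4, +10, +6 over and over.
Reversing it on ueopd: u−4=q, e−10=u, o−6=i, p−4=l, d−10=t.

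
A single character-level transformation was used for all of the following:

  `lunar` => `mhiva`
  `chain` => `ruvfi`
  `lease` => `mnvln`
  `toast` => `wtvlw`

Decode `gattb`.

Each letter's alphabet position (a=0..z=25) is mapped through 11·x+21 mod 26 — an affine cipher.
Undoing it on gattb: g(6)→19·(6−21)≡1=b; a(0)→19·(0−21)≡17=r; t(19)→19·(19−21)≡14=o; t(19)→19·(19−21)≡14=o; b(1)→19·(1−21)≡10=k (all mod 26).

brook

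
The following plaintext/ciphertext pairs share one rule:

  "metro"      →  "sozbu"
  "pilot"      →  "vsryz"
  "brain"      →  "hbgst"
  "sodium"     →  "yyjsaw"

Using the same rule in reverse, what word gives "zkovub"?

tailor

It's a Vigenère-style cipher with numeric key [6,10]: position i shifts by key[i mod 2].
Undoing it on zkovub: z−6=t, k−10=a, o−6=i, v−10=l, u−6=o, b−10=r.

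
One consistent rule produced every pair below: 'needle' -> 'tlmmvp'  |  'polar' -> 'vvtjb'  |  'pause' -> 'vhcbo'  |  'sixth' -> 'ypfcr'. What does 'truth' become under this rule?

zyccr

In needle: n→t is +6, e→l is +7, e→m is +8, d→m is +9 — the shift increases by 1 each position. Each letter shifts forward by (position + 6), i.e. 6, 7, 8, … — the shift grows by one for each successive letter.
For truth: t+6=z, r+7=y, u+8=c, t+9=c, h+10=r.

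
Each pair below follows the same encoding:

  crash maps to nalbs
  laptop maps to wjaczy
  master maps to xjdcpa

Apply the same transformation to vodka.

gxotl

Shifts by position in crash: pos 0: c→n (+11), pos 1: r→a (+9), pos 2: a→l (+11), pos 3: s→b (+9) — repeating every 2. It's a Vigenère-style cipher with numeric key [11,9]: position i shifts by key[i mod 2].
On vodka: v+11=g, o+9=x, d+11=o, k+9=t, a+11=l.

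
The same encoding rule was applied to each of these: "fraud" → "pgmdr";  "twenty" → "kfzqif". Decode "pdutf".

The output letters match the input read backwards, each shifted +12: fraud reversed is duarf. The word is reversed, then every letter is shifted forward by 12.
Decoding pdutf: shift back: p−12=d, d−12=r, u−12=i, t−12=h, f−12=t → driht; then reverse → third.

third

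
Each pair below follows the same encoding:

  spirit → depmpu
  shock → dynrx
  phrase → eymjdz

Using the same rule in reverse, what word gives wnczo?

novel

Treating letters as 0–25, the rule is x ↦ 17x + 9 (mod 26).
Decoding wnczo: w(22)→23·(22−9)≡13=n; n(13)→23·(13−9)≡14=o; c(2)→23·(2−9)≡21=v; z(25)→23·(25−9)≡4=e; o(14)→23·(14−9)≡11=l (all mod 26).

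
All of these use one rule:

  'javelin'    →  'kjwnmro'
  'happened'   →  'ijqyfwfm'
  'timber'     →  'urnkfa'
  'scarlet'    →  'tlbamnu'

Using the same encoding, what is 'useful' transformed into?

Shifts by position in javelin: pos 0: j→k (+1), pos 1: a→j (+9), pos 2: v→w (+1), pos 3: e→n (+9) — repeating every 2. A repeating key of period 2 is used — shifts +1, +9 over and over.
Applying it to useful: u+1=v, s+9=b, e+1=f, f+9=o, u+1=v, l+9=u.

vbfovu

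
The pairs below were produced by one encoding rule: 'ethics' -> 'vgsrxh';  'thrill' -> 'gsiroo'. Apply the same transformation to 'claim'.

Letters are reflected about the middle of the alphabet (position → 25−position): Atbash.
Applying it to claim: c↔x, l↔o, a↔z, i↔r, m↔n.

xozrn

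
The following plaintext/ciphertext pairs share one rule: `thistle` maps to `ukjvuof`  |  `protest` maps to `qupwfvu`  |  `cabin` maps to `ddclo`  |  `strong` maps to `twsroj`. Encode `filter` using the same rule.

glmwfu

Shifts by position in thistle: pos 0: t→u (+1), pos 1: h→k (+3), pos 2: i→j (+1), pos 3: s→v (+3) — repeating every 2. A repeating key of period 2 is used — shifts +1, +3 over and over.
Applying it to filter: f+1=g, i+3=l, l+1=m, t+3=w, e+1=f, r+3=u.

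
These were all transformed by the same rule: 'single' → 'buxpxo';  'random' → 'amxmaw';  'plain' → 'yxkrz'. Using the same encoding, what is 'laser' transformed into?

umcnd

Shifts by position in single: pos 0: s→b (+9), pos 1: i→u (+12), pos 2: n→x (+10), pos 3: g→p (+9), pos 4: l→x (+12), pos 5: e→o (+10) — repeating every 3. The shifts repeat in a cycle of length 3: positions 0,1,… shift by +9, +12, +10, then the pattern repeats.
Applying it to laser: l+9=u, a+12=m, s+10=c, e+9=n, r+12=d.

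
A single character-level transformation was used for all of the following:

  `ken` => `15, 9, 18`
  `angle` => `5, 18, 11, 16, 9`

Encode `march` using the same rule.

17, 5, 22, 7, 12

k is letter #11 and maps to 15: an offset of 4. Letters become their 1-based position plus 4 (so a→5, b→6, …).
For march: m=13→17, a=1→5, r=18→22, c=3→7, h=8→12.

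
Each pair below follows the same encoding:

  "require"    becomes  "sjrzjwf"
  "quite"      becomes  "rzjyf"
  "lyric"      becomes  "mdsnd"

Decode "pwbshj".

Shifts by position in require: pos 0: r→s (+1), pos 1: e→j (+5), pos 2: q→r (+1), pos 3: u→z (+5) — repeating every 2. The shifts repeat in a cycle of length 2: positions 0,1,… shift by +1, +5, then the pattern repeats.
Reversing it on pwbshj: p−1=o, w−5=r, b−1=a, s−5=n, h−1=g, j−5=e.

orange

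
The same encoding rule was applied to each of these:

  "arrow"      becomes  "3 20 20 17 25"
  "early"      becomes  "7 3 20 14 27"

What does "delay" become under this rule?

a is letter #1 and maps to 3: an offset of 2. Letters become their 1-based position plus 2 (so a→3, b→4, …).
Applying it to delay: d=4→6, e=5→7, l=12→14, a=1→3, y=25→27.

6 7 14 3 27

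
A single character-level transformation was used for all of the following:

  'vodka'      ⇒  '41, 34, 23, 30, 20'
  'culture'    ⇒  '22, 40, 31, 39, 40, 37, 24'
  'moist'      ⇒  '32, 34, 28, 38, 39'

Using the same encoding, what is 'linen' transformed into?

The number is (letter's place in the alphabet, a=1) + 19.
Applying it to linen: l=12→31, i=9→28, n=14→33, e=5→24, n=14→33.

31, 28, 33, 24, 33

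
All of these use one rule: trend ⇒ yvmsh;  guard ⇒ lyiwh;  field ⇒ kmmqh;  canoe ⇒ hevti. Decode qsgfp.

The shifts repeat in a cycle of length 3: positions 0,1,… shift by +5, +4, +8, then the pattern repeats.
Undoing it on qsgfp: q−5=l, s−4=o, g−8=y, f−5=a, p−4=l.

loyal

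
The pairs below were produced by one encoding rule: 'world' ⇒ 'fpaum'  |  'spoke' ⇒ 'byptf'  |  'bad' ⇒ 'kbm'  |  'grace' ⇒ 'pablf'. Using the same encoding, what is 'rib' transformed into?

ajk

The rule splits by letter class: vowels +1, consonants +9.
Applying it to rib: r(cons)+9=a, i(vowel)+1=j, b(cons)+9=k.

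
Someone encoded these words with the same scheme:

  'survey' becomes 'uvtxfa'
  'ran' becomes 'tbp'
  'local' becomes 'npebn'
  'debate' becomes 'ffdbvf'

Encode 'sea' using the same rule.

ufb

The shift depends on letter class: consonant s→u is +2, but vowel u→v is +1. Two shifts are in play — +1 for a/e/i/o/u, +2 for every other letter.
For sea: s(cons)+2=u, e(vowel)+1=f, a(vowel)+1=b.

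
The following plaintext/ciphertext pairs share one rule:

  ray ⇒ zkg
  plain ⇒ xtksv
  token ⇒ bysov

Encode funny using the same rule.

The shift depends on letter class: consonant r→z is +8, but vowel a→k is +10. The rule splits by letter class: vowels +10, consonants +8.
For funny: f(cons)+8=n, u(vowel)+10=e, n(cons)+8=v, n(cons)+8=v, y(cons)+8=g.

nevvg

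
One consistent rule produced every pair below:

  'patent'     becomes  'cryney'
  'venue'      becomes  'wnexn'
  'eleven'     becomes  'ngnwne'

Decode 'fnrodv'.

meadow

p(15)→c(2) and a(0)→r(17) fit y≡25x+17 (mod 26); the inverse of 25 mod 26 is 25. Treating letters as 0–25, the rule is x ↦ 25x + 17 (mod 26).
Reversing it on fnrodv: f(5)→25·(5−17)≡12=m; n(13)→25·(13−17)≡4=e; r(17)→25·(17−17)≡0=a; o(14)→25·(14−17)≡3=d; d(3)→25·(3−17)≡14=o; v(21)→25·(21−17)≡22=w (all mod 26).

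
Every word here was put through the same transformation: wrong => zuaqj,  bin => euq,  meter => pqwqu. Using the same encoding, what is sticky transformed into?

vwufnb

The rule splits by letter class: vowels +12, consonants +3.
On sticky: s(cons)+3=v, t(cons)+3=w, i(vowel)+12=u, c(cons)+3=f, k(cons)+3=n, y(cons)+3=b.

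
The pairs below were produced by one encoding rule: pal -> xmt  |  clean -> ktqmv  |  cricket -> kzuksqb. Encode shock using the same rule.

The shift depends on letter class: consonant p→x is +8, but vowel a→m is +12. Vowels shift forward by 12 and consonants shift forward by 8.
For shock: s(cons)+8=a, h(cons)+8=p, o(vowel)+12=a, c(cons)+8=k, k(cons)+8=s.

apaks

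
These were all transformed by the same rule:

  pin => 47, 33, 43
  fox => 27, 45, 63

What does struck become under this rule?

53, 55, 51, 57, 21, 37

p(#16)→47 and i(#9)→33: differences scale by 2, so n = 2·pos + 15. Each letter becomes 2×(its alphabet position, a=1..z=26) + 15.
Applying it to struck: s=19→53, t=20→55, r=18→51, u=21→57, c=3→21, k=11→37.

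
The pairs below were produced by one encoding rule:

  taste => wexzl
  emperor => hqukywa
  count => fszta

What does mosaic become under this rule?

psxgpk

In taste: t→w is +3, a→e is +4, s→x is +5, t→z is +6 — the shift increases by 1 each position. Letter i (0-indexed) is shifted by i+3, so successive shifts are 3, 4, 5, ….
For mosaic: m+3=p, o+4=s, s+5=x, a+6=g, i+7=p, c+8=k.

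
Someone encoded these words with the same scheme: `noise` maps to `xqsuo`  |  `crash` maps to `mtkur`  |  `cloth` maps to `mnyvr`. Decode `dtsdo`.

Shifts by position in noise: pos 0: n→x (+10), pos 1: o→q (+2), pos 2: i→s (+10), pos 3: s→u (+2) — repeating every 2. A repeating key of period 2 is used — shifts +10, +2 over and over.
Decoding dtsdo: d−10=t, t−2=r, s−10=i, d−2=b, o−10=e.

tribe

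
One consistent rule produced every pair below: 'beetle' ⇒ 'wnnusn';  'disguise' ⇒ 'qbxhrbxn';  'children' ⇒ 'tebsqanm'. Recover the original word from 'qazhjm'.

b(1)→w(22) and e(4)→n(13) fit y≡23x+25 (mod 26); the inverse of 23 mod 26 is 17. Each letter's alphabet position (a=0..z=25) is mapped through 23·x+25 mod 26 — an affine cipher.
Decoding qazhjm: q(16)→17·(16−25)≡3=d; a(0)→17·(0−25)≡17=r; z(25)→17·(25−25)≡0=a; h(7)→17·(7−25)≡6=g; j(9)→17·(9−25)≡14=o; m(12)→17·(12−25)≡13=n (all mod 26).

dragon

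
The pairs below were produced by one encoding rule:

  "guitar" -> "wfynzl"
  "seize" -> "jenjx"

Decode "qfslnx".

The output letters match the input read backwards, each shifted +5: guitar reversed is ratiug. Two steps: reverse the string, then apply a Caesar shift of +5.
Reversing it on qfslnx: shift back: q−5=l, f−5=a, s−5=n, l−5=g, n−5=i, x−5=s → langis; then reverse → signal.

signal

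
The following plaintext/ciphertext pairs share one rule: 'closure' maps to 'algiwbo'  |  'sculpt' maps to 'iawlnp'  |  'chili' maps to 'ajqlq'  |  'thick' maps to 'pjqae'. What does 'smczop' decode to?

magnet

c(2)→a(0) and l(11)→l(11) fit y≡7x+12 (mod 26); the inverse of 7 mod 26 is 15. This is an affine cipher: with a=0,…,z=25, each position x becomes (7x+12) mod 26.
Decoding smczop: s(18)→15·(18−12)≡12=m; m(12)→15·(12−12)≡0=a; c(2)→15·(2−12)≡6=g; z(25)→15·(25−12)≡13=n; o(14)→15·(14−12)≡4=e; p(15)→15·(15−12)≡19=t (all mod 26).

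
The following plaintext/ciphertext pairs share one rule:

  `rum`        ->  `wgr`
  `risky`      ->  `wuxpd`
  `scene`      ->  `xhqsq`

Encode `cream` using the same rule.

hwqmr

Two shifts are in play — +12 for a/e/i/o/u, +5 for every other letter.
Applying it to cream: c(cons)+5=h, r(cons)+5=w, e(vowel)+12=q, a(vowel)+12=m, m(cons)+5=r.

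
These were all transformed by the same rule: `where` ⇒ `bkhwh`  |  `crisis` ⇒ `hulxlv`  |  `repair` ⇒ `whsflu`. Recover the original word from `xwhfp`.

It's a Vigenère-style cipher with numeric key [5,3,3]: position i shifts by key[i mod 3].
Undoing it on xwhfp: x−5=s, w−3=t, h−3=e, f−5=a, p−3=m.

steam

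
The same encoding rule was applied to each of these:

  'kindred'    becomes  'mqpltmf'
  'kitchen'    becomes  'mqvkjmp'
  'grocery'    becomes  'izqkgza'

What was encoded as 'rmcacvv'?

Shifts by position in kindred: pos 0: k→m (+2), pos 1: i→q (+8), pos 2: n→p (+2), pos 3: d→l (+8) — repeating every 2. The shifts repeat in a cycle of length 2: positions 0,1,… shift by +2, +8, then the pattern repeats.
Reversing it on rmcacvv: r−2=p, m−8=e, c−2=a, a−8=s, c−2=a, v−8=n, v−2=t.

peasant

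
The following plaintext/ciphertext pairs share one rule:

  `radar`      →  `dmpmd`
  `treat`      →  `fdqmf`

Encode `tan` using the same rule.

Compare letters: r→d is +12, a→m is +12, d→p is +12 — a constant shift. It's a constant shift of +12 (ROT12).
For tan: t+12=f, a+12=m, n+12=z.

fmz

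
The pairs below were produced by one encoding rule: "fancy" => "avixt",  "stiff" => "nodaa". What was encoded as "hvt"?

This is a Caesar cipher with shift 21.
Reversing it on hvt: h−21=m, v−21=a, t−21=y.

may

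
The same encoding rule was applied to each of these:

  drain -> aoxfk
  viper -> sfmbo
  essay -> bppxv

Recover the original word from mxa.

Each letter is shifted forward by 23 in the alphabet (a Caesar shift of +23).
Decoding mxa: m−23=p, x−23=a, a−23=d.

pad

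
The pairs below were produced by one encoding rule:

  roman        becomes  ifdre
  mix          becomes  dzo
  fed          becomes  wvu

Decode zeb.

Compare letters: r→i is +17, o→f is +17, m→d is +17 — a constant shift. This is a Caesar cipher with shift 17.
Undoing it on zeb: z−17=i, e−17=n, b−17=k.

ink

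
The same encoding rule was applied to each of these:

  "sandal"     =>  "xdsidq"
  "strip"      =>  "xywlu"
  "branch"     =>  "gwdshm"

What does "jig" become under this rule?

The shift depends on letter class: consonant s→x is +5, but vowel a→d is +3. Two shifts are in play — +3 for a/e/i/o/u, +5 for every other letter.
For jig: j(cons)+5=o, i(vowel)+3=l, g(cons)+5=l.

oll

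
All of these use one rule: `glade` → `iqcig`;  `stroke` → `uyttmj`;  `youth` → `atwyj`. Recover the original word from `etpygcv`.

context

It's a Vigenère-style cipher with numeric key [2,5]: position i shifts by key[i mod 2].
Decoding etpygcv: e−2=c, t−5=o, p−2=n, y−5=t, g−2=e, c−5=x, v−2=t.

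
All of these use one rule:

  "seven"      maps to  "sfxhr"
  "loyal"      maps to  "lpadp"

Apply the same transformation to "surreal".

In seven: s→s is +0, e→f is +1, v→x is +2, e→h is +3 — the shift increases by 1 each position. The shift increases by 1 at each position, starting from +0: 0, 1, 2, ….
On surreal: s+0=s, u+1=v, r+2=t, r+3=u, e+4=i, a+5=f, l+6=r.

svtuifr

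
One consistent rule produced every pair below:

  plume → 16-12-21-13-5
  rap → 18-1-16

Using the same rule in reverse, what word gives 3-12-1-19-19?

p is letter #16 and maps to 16: an offset of 0. Letters become their 1-indexed alphabet positions: a=1 … z=26.
Undoing it on 3-12-1-19-19: 3=c, 12=l, 1=a, 19=s, 19=s.

class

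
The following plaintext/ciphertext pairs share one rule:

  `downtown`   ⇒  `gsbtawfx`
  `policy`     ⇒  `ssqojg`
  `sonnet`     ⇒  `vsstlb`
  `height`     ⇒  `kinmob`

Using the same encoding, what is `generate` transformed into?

jiskyico

In downtown: d→g is +3, o→s is +4, w→b is +5, n→t is +6 — the shift increases by 1 each position. Each letter shifts forward by (position + 3), i.e. 3, 4, 5, … — the shift grows by one for each successive letter.
For generate: g+3=j, e+4=i, n+5=s, e+6=k, r+7=y, a+8=i, t+9=c, e+10=o.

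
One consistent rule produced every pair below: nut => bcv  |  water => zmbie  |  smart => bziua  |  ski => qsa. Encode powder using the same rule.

zmlewx

The output letters match the input read backwards, each shifted +8: nut reversed is tun. Two steps: reverse the string, then apply a Caesar shift of +8.
On powder: reverse → redwop; then shift: r+8=z, e+8=m, d+8=l, w+8=e, o+8=w, p+8=x.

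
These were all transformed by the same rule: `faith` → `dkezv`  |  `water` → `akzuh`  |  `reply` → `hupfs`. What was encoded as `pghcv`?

porch

f(5)→d(3) and a(0)→k(10) fit y≡9x+10 (mod 26); the inverse of 9 mod 26 is 3. Each letter's alphabet position (a=0..z=25) is mapped through 9·x+10 mod 26 — an affine cipher.
Undoing it on pghcv: p(15)→3·(15−10)≡15=p; g(6)→3·(6−10)≡14=o; h(7)→3·(7−10)≡17=r; c(2)→3·(2−10)≡2=c; v(21)→3·(21−10)≡7=h (all mod 26).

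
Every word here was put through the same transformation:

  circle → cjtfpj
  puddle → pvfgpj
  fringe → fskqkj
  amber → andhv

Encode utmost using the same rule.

uuorwy

In circle: c→c is +0, i→j is +1, r→t is +2, c→f is +3 — the shift increases by 1 each position. Letter i (0-indexed) is shifted by i+0, so successive shifts are 0, 1, 2, ….
For utmost: u+0=u, t+1=u, m+2=o, o+3=r, s+4=w, t+5=y.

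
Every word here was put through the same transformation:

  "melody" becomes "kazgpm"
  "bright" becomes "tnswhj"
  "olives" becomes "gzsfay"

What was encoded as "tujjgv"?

Treating letters as 0–25, the rule is x ↦ 11x + 8 (mod 26).
Decoding tujjgv: t(19)→19·(19−8)≡1=b; u(20)→19·(20−8)≡20=u; j(9)→19·(9−8)≡19=t; j(9)→19·(9−8)≡19=t; g(6)→19·(6−8)≡14=o; v(21)→19·(21−8)≡13=n (all mod 26).

button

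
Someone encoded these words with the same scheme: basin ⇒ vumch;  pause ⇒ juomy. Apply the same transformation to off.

It's a constant shift of +20 (ROT20).
Applying it to off: o+20=i, f+20=z, f+20=z.

izz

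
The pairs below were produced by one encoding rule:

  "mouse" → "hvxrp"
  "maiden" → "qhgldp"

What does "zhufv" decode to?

The output letters match the input read backwards, each shifted +3: mouse reversed is esuom. The word is reversed, then every letter is shifted forward by 3.
Undoing it on zhufv: shift back: z−3=w, h−3=e, u−3=r, f−3=c, v−3=s → wercs; then reverse → screw.

screw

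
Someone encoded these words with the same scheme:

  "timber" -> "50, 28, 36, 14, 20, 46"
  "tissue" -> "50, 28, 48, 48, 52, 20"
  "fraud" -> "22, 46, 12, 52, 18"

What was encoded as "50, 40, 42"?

t(#20)→50 and i(#9)→28: differences scale by 2, so n = 2·pos + 10. The formula is n = 2×(alphabet index, a=1) + 10.
Reversing it on 50, 40, 42: 50→(50−10)÷2=20=t, 40→(40−10)÷2=15=o, 42→(42−10)÷2=16=p.

top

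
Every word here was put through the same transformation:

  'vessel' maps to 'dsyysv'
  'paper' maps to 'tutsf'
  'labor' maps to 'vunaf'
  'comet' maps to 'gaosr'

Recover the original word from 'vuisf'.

layer

Each letter's alphabet position (a=0..z=25) is mapped through 19·x+20 mod 26 — an affine cipher.
Reversing it on vuisf: v(21)→11·(21−20)≡11=l; u(20)→11·(20−20)≡0=a; i(8)→11·(8−20)≡24=y; s(18)→11·(18−20)≡4=e; f(5)→11·(5−20)≡17=r (all mod 26).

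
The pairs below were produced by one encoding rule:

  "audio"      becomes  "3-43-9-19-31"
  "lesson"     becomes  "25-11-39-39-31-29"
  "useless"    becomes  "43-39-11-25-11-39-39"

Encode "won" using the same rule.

a(#1)→3 and u(#21)→43: differences scale by 2, so n = 2·pos + 1. The formula is n = 2×(alphabet index, a=1) + 1.
Applying it to won: w=23→47, o=15→31, n=14→29.

47-31-29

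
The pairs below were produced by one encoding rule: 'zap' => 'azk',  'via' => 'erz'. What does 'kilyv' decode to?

probe

Each pair mirrors across the alphabet (z↔a, a↔z, p↔k): positions sum to 25. Each letter is replaced by its mirror in the alphabet: a↔z, b↔y, c↔x, and so on (the Atbash cipher).
Decoding kilyv: k↔p, i↔r, l↔o, y↔b, v↔e.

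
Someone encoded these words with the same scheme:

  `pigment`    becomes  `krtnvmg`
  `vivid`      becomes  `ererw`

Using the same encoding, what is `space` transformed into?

hkzxv

Each pair mirrors across the alphabet (p↔k, i↔r, g↔t): positions sum to 25. Letters are reflected about the middle of the alphabet (position → 25−position): Atbash.
On space: s↔h, p↔k, a↔z, c↔x, e↔v.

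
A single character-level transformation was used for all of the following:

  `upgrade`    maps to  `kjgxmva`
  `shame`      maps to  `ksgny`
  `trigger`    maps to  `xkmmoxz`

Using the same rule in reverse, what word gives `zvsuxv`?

Read the word backwards and shift each letter +6.
Undoing it on zvsuxv: shift back: z−6=t, v−6=p, s−6=m, u−6=o, x−6=r, v−6=p → tpmorp; then reverse → prompt.

prompt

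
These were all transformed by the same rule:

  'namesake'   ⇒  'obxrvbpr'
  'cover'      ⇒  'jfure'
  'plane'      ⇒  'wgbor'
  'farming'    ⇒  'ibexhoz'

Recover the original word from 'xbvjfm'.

mascot

This is an affine cipher: with a=0,…,z=25, each position x becomes (17x+1) mod 26.
Decoding xbvjfm: x(23)→23·(23−1)≡12=m; b(1)→23·(1−1)≡0=a; v(21)→23·(21−1)≡18=s; j(9)→23·(9−1)≡2=c; f(5)→23·(5−1)≡14=o; m(12)→23·(12−1)≡19=t (all mod 26).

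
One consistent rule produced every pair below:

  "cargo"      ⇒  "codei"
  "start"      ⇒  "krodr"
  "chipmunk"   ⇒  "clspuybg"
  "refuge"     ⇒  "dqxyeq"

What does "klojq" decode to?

c(2)→c(2) and a(0)→o(14) fit y≡7x+14 (mod 26); the inverse of 7 mod 26 is 15. This is an affine cipher: with a=0,…,z=25, each position x becomes (7x+14) mod 26.
Decoding klojq: k(10)→15·(10−14)≡18=s; l(11)→15·(11−14)≡7=h; o(14)→15·(14−14)≡0=a; j(9)→15·(9−14)≡3=d; q(16)→15·(16−14)≡4=e (all mod 26).

shade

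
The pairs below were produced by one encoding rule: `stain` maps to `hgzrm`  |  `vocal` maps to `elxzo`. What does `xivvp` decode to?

creek

Each pair mirrors across the alphabet (s↔h, t↔g, a↔z): positions sum to 25. This is the alphabet-reversal cipher (Atbash): a becomes z, b becomes y, etc.
Undoing it on xivvp: x↔c, i↔r, v↔e, v↔e, p↔k.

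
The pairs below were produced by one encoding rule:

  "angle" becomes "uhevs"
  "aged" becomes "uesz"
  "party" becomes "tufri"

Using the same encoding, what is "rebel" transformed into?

a(0)→u(20) and n(13)→h(7) fit y≡19x+20 (mod 26); the inverse of 19 mod 26 is 11. Treating letters as 0–25, the rule is x ↦ 19x + 20 (mod 26).
Applying it to rebel: r(17)→19·17+20≡5=f; e(4)→19·4+20≡18=s; b(1)→19·1+20≡13=n; e(4)→19·4+20≡18=s; l(11)→19·11+20≡21=v (all mod 26).

fsnsv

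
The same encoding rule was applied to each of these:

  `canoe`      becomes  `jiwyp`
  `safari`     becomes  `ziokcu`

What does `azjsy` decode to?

train

In canoe: c→j is +7, a→i is +8, n→w is +9, o→y is +10 — the shift increases by 1 each position. Letter i (0-indexed) is shifted by i+7, so successive shifts are 7, 8, 9, ….
Undoing it on azjsy: a−7=t, z−8=r, j−9=a, s−10=i, y−11=n.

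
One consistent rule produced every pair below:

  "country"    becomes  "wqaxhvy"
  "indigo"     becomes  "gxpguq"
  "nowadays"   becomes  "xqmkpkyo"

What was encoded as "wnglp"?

c(2)→w(22) and o(14)→q(16) fit y≡19x+10 (mod 26); the inverse of 19 mod 26 is 11. Treating letters as 0–25, the rule is x ↦ 19x + 10 (mod 26).
Undoing it on wnglp: w(22)→11·(22−10)≡2=c; n(13)→11·(13−10)≡7=h; g(6)→11·(6−10)≡8=i; l(11)→11·(11−10)≡11=l; p(15)→11·(15−10)≡3=d (all mod 26).

child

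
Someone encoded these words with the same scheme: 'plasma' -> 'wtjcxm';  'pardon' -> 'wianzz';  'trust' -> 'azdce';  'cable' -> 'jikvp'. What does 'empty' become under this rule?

luydj

In plasma: p→w is +7, l→t is +8, a→j is +9, s→c is +10 — the shift increases by 1 each position. Letter i (0-indexed) is shifted by i+7, so successive shifts are 7, 8, 9, ….
On empty: e+7=l, m+8=u, p+9=y, t+10=d, y+11=j.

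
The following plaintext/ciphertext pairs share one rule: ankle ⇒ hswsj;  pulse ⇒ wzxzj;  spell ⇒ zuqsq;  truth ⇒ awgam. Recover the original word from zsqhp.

sneak

Shifts by position in ankle: pos 0: a→h (+7), pos 1: n→s (+5), pos 2: k→w (+12), pos 3: l→s (+7), pos 4: e→j (+5) — repeating every 3. The shifts repeat in a cycle of length 3: positions 0,1,… shift by +7, +5, +12, then the pattern repeats.
Decoding zsqhp: z−7=s, s−5=n, q−12=e, h−7=a, p−5=k.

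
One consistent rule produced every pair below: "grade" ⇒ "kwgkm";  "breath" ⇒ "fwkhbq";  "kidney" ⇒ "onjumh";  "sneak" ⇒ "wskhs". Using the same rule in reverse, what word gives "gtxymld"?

correct

In grade: g→k is +4, r→w is +5, a→g is +6, d→k is +7 — the shift increases by 1 each position. Each letter shifts forward by (position + 4), i.e. 4, 5, 6, … — the shift grows by one for each successive letter.
Decoding gtxymld: g−4=c, t−5=o, x−6=r, y−7=r, m−8=e, l−9=c, d−10=t.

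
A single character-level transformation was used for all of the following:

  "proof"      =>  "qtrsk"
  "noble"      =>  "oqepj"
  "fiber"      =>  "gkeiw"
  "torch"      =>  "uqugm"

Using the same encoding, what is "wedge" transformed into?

xggkj

The shift increases by 1 at each position, starting from +1: 1, 2, 3, ….
For wedge: w+1=x, e+2=g, d+3=g, g+4=k, e+5=j.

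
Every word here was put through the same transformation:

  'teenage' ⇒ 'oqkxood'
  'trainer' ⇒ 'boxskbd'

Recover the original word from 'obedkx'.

The output letters match the input read backwards, each shifted +10: teenage reversed is eganeet. The word is reversed, then every letter is shifted forward by 10.
Undoing it on obedkx: shift back: o−10=e, b−10=r, e−10=u, d−10=t, k−10=a, x−10=n → erutan; then reverse → nature.

nature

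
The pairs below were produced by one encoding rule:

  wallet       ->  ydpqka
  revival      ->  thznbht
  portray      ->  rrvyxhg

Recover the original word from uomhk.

slice

In wallet: w→y is +2, a→d is +3, l→p is +4, l→q is +5 — the shift increases by 1 each position. The shift increases by 1 at each position, starting from +2: 2, 3, 4, ….
Decoding uomhk: u−2=s, o−3=l, m−4=i, h−5=c, k−6=e.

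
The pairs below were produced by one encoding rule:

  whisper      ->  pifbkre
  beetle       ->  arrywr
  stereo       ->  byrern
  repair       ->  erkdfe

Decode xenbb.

Each letter's alphabet position (a=0..z=25) is mapped through 23·x+3 mod 26 — an affine cipher.
Decoding xenbb: x(23)→17·(23−3)≡2=c; e(4)→17·(4−3)≡17=r; n(13)→17·(13−3)≡14=o; b(1)→17·(1−3)≡18=s; b(1)→17·(1−3)≡18=s (all mod 26).

cross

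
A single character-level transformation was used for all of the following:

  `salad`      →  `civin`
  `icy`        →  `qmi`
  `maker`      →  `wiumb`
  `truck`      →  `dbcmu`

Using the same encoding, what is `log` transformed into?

Two shifts are in play — +8 for a/e/i/o/u, +10 for every other letter.
Applying it to log: l(cons)+10=v, o(vowel)+8=w, g(cons)+10=q.

vwq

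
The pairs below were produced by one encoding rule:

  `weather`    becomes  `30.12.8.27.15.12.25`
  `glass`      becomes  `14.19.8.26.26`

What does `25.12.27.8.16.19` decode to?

w is letter #23 and maps to 30: an offset of 7. Letters become their 1-based position plus 7 (so a→8, b→9, …).
Decoding 25.12.27.8.16.19: 25→(25−7)÷1=18=r, 12→(12−7)÷1=5=e, 27→(27−7)÷1=20=t, 8→(8−7)÷1=1=a, 16→(16−7)÷1=9=i, 19→(19−7)÷1=12=l.

retail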